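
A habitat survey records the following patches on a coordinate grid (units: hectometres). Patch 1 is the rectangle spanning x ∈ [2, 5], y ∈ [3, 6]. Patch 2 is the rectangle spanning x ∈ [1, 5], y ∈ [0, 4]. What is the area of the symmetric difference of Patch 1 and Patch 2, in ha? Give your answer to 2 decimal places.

19.00

|Patch 1∩Patch 2|: x∈[2,5], y∈[3,4] → 3·1 = 3.
|Patch 1 △ Patch 2| = |Patch 1| + |Patch 2| − 2·|Patch 1∩Patch 2| = 9 + 16 − 6 = 19.00.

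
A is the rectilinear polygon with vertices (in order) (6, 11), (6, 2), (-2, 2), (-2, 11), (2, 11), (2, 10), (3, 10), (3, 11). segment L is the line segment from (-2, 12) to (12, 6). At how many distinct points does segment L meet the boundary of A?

4

The segment meets the boundary at (6,8.571), (2,10.286), (2.667,10), (0.333,11).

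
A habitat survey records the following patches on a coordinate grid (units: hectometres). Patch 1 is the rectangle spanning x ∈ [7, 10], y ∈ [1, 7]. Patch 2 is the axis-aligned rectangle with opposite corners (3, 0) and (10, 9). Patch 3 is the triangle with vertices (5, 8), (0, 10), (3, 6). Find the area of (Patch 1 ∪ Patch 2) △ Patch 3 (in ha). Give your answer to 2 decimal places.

|Patch 1 ∪ Patch 2| = 63.
|(Patch 1 ∪ Patch 2) ∩ Patch 3| = 2.8.
|(Patch 1 ∪ Patch 2) △ Patch 3| = 63 + 7 − 5.6 = 64.40.

64.40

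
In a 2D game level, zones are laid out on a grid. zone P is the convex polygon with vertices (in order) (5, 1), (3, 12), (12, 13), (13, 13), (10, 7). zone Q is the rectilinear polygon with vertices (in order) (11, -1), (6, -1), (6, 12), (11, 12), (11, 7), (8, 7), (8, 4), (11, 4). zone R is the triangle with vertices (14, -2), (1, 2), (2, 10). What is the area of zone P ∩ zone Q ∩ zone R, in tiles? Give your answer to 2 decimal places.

The intersection is the polygon with vertices (6,2.2), (6,6), (7.727,4.273).
By the shoelace formula its area is 3.28.

3.28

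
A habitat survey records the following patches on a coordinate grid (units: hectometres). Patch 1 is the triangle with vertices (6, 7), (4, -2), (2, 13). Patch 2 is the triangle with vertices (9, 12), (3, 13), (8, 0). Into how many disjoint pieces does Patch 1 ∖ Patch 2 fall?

1

Patch 1 ∖ Patch 2 is a single connected region.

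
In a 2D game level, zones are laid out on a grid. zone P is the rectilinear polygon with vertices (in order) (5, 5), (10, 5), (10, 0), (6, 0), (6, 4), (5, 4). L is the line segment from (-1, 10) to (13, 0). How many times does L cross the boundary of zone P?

The segment meets the boundary at (10,2.143), (6,5).

2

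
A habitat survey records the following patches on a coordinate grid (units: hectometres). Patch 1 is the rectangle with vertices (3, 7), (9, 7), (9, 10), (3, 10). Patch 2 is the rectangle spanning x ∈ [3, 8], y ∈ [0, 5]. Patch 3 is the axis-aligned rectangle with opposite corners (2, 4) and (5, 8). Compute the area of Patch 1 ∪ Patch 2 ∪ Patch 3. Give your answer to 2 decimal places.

By inclusion–exclusion:
Individual areas: |Patch 1| = 18, |Patch 2| = 25, |Patch 3| = 12.
|Patch 1∩Patch 2| = 0 (no overlap).
|Patch 1∩Patch 3|: x∈[3,5], y∈[7,8] → 2·1 = 2.
|Patch 2∩Patch 3|: x∈[3,5], y∈[4,5] → 2·1 = 2.
|Patch 1∩Patch 2∩Patch 3| = 0.
|Patch 1 ∪ Patch 2 ∪ Patch 3| = 55 − 4 + 0 = 51.00.

51.00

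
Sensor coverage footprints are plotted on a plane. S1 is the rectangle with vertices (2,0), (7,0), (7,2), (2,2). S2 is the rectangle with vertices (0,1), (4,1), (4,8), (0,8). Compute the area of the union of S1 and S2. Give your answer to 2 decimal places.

36.00

By inclusion–exclusion:
Individual areas: |S1| = 10, |S2| = 28.
|S1∩S2|: x∈[2,4], y∈[1,2] → 2·1 = 2.
|S1 ∪ S2| = 38 − 2 = 36.00.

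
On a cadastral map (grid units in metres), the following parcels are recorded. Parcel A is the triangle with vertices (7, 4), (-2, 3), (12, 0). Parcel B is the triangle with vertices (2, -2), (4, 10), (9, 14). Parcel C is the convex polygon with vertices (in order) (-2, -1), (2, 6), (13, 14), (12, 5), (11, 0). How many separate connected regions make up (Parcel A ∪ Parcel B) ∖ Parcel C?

4

(Parcel A ∪ Parcel B) ∖ Parcel C splits into 4 disjoint pieces (area 0.2421, area 0.2427, area 0.8086, area 11.5356).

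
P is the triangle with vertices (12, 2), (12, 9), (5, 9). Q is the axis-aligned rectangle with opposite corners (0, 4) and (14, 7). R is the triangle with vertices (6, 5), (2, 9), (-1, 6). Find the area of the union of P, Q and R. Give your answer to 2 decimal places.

60.57

By inclusion–exclusion:
Individual areas: |P| = 24.5, |Q| = 42, |R| = 12.
|P∩Q| = 10.5.
|P∩R| = 0.
|Q∩R| = 7.4286.
|P∩Q∩R| = 0.
|P ∪ Q ∪ R| = 78.5 − 17.9286 + 0 = 60.57.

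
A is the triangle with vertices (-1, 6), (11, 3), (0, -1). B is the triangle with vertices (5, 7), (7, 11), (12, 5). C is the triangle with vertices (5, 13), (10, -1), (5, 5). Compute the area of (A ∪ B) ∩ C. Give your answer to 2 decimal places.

|A ∪ B| = 56.5.
|(A ∪ B) ∩ C| = 7.24.

7.24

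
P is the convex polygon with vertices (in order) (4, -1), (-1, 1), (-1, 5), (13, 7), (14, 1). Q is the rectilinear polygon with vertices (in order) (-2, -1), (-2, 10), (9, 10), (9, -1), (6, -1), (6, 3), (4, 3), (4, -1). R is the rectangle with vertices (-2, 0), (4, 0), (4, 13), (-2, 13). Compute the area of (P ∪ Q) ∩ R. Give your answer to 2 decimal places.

60.00

The region (P ∪ Q) ∩ R is the polygon with vertices (-2,10), (4,10), (4,0), (-2,0).
By the shoelace formula its area is 60.00.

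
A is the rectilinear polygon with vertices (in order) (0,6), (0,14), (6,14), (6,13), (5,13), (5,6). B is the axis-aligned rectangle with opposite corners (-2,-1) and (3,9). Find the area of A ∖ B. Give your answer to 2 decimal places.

|A| = 41, |A∩B| = 9.
|A ∖ B| = |A| − |A∩B| = 41 − 9 = 32.00.

32.00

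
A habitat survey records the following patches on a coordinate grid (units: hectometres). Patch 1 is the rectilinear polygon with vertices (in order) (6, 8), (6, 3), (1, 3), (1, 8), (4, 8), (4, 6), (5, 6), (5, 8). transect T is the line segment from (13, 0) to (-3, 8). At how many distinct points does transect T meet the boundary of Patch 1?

2

The segment meets the boundary at (1,6), (6,3.5).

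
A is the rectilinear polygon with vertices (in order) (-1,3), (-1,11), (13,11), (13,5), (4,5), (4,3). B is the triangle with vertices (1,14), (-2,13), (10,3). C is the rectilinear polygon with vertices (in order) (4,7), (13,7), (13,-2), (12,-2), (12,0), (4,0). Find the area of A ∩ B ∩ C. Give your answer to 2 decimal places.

The intersection is the polygon with vertices (8.364,5), (7.6,5), (5.2,7), (6.727,7).
By the shoelace formula its area is 2.29.

2.29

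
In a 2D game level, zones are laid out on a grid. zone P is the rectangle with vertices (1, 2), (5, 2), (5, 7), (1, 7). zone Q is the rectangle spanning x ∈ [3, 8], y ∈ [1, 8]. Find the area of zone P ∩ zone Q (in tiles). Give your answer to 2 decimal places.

|zone P∩zone Q|: x∈[3,5], y∈[2,7] → 2·5 = 10.

10.00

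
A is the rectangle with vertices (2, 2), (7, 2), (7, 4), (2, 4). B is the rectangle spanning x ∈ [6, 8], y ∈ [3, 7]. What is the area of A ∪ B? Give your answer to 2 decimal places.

By inclusion–exclusion:
Individual areas: |A| = 10, |B| = 8.
|A∩B|: x∈[6,7], y∈[3,4] → 1·1 = 1.
|A ∪ B| = 18 − 1 = 17.00.

17.00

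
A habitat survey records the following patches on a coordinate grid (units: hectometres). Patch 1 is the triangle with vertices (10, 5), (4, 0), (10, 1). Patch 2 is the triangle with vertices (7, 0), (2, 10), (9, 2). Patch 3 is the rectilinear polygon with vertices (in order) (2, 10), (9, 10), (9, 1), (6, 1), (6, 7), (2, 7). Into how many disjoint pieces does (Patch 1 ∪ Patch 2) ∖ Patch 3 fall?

(Patch 1 ∪ Patch 2) ∖ Patch 3 splits into 2 disjoint pieces (area 6.4577, area 5.1696).

2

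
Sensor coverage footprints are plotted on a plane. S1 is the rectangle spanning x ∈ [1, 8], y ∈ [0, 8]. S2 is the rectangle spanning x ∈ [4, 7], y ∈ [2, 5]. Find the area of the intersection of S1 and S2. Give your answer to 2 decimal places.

|S1∩S2|: x∈[4,7], y∈[2,5] → 3·3 = 9.

9.00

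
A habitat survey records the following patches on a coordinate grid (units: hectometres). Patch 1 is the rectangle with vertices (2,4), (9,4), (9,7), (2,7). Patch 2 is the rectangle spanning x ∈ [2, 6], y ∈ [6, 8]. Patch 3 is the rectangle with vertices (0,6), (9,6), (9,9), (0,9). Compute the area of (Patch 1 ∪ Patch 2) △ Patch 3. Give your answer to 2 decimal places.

30.00

|Patch 1 ∪ Patch 2| = 25.
|(Patch 1 ∪ Patch 2) ∩ Patch 3| = 11.
|(Patch 1 ∪ Patch 2) △ Patch 3| = 25 + 27 − 22 = 30.00.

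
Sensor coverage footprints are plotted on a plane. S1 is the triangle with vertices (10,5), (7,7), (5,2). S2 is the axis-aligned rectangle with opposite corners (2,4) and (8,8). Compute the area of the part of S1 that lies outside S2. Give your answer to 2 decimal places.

5.03

|S1| = 9.5, |S1∩S2| = 4.4667.
|S1 ∖ S2| = |S1| − |S1∩S2| = 9.5 − 4.4667 = 5.03.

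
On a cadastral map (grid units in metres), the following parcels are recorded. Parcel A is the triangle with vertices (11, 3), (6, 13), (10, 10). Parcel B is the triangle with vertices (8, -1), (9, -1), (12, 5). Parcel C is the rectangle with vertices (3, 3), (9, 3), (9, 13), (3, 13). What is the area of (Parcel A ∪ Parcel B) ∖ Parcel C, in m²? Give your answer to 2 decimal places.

9.85

|Parcel A ∪ Parcel B| = 15.479.
|(Parcel A ∪ Parcel B) ∩ Parcel C| = 5.625.
|(Parcel A ∪ Parcel B) ∖ Parcel C| = 15.479 − 5.625 = 9.85.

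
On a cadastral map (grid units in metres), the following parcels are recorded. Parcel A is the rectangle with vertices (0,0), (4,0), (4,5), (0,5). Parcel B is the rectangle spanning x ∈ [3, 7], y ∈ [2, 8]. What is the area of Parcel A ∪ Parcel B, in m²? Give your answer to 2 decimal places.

By inclusion–exclusion:
Individual areas: |Parcel A| = 20, |Parcel B| = 24.
|Parcel A∩Parcel B|: x∈[3,4], y∈[2,5] → 1·3 = 3.
|Parcel A ∪ Parcel B| = 44 − 3 = 41.00.

41.00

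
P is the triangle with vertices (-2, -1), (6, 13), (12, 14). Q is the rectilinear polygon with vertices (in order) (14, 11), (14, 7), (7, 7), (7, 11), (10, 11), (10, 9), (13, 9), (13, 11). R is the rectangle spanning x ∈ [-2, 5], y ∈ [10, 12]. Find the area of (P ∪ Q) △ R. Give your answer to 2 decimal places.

|P ∪ Q| = 57.4071.
|(P ∪ Q) ∩ R| = 0.4464.
|(P ∪ Q) △ R| = 57.4071 + 14 − 0.8929 = 70.51.

70.51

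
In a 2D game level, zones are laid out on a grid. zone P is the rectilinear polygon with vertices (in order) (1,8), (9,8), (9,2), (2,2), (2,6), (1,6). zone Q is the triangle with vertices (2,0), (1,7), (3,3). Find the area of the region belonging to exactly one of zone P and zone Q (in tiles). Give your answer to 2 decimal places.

44.98

|zone P| = 44, |zone Q| = 5, |zone P∩zone Q| = 2.0119.
|zone P △ zone Q| = |zone P| + |zone Q| − 2·|zone P∩zone Q| = 44 + 5 − 4.0238 = 44.98.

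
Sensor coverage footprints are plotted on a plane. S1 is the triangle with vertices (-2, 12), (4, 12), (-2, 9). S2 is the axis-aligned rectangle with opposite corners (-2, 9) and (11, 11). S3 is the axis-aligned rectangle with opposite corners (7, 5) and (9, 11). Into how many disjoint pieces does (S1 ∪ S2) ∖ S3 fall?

(S1 ∪ S2) ∖ S3 splits into 2 disjoint pieces (area 23, area 4).

2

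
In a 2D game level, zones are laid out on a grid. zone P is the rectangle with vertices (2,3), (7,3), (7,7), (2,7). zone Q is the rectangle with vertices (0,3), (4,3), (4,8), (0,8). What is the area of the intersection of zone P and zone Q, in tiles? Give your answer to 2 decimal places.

|zone P∩zone Q|: x∈[2,4], y∈[3,7] → 2·4 = 8.

8.00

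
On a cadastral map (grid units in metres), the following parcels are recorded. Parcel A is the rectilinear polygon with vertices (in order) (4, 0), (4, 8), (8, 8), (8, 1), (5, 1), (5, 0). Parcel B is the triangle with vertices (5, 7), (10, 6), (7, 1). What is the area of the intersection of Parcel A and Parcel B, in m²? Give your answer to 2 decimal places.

10.27

The intersection is the polygon with vertices (8,2.667), (7,1), (5,7), (8,6.4).
By the shoelace formula its area is 10.27.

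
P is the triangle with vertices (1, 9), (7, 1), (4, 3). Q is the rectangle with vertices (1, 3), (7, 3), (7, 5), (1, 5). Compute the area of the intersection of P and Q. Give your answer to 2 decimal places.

2.50

The intersection is the polygon with vertices (5.5,3), (4,3), (3,5), (4,5).
By the shoelace formula its area is 2.50.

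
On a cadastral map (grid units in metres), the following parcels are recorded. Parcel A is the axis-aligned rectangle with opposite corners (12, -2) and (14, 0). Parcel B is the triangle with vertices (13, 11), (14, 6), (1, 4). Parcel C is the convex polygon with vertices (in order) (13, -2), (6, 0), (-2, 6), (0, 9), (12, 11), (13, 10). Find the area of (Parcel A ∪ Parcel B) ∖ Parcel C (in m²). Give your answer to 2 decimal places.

|Parcel A ∪ Parcel B| = 37.5.
|(Parcel A ∪ Parcel B) ∩ Parcel C| = 32.4644.
|(Parcel A ∪ Parcel B) ∖ Parcel C| = 37.5 − 32.4644 = 5.04.

5.04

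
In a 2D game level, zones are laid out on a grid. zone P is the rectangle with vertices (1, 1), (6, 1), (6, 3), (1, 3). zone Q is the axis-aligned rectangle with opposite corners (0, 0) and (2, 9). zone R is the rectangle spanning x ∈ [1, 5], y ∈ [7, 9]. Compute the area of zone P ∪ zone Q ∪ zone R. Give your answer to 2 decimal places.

By inclusion–exclusion:
Individual areas: |zone P| = 10, |zone Q| = 18, |zone R| = 8.
|zone P∩zone Q|: x∈[1,2], y∈[1,3] → 1·2 = 2.
|zone P∩zone R| = 0 (no overlap).
|zone Q∩zone R|: x∈[1,2], y∈[7,9] → 1·2 = 2.
|zone P∩zone Q∩zone R| = 0.
|zone P ∪ zone Q ∪ zone R| = 36 − 4 + 0 = 32.00.

32.00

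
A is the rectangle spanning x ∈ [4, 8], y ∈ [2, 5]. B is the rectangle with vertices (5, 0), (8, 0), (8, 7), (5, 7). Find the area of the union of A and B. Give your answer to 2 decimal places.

24.00

By inclusion–exclusion:
Individual areas: |A| = 12, |B| = 21.
|A∩B|: x∈[5,8], y∈[2,5] → 3·3 = 9.
|A ∪ B| = 33 − 9 = 24.00.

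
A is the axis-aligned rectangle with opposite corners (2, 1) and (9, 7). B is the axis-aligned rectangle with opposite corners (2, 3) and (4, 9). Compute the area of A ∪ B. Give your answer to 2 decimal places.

By inclusion–exclusion:
Individual areas: |A| = 42, |B| = 12.
|A∩B|: x∈[2,4], y∈[3,7] → 2·4 = 8.
|A ∪ B| = 54 − 8 = 46.00.

46.00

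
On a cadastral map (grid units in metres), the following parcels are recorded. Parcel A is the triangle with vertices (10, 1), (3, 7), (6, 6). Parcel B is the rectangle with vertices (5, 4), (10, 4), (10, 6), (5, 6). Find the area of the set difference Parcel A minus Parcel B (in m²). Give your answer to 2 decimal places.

|Parcel A| = 5.5, |Parcel A∩Parcel B| = 2.6357.
|Parcel A ∖ Parcel B| = |Parcel A| − |Parcel A∩Parcel B| = 5.5 − 2.6357 = 2.86.

2.86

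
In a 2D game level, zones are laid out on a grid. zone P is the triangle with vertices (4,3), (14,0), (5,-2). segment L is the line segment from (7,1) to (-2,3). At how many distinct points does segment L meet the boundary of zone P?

The segment meets the boundary at (4.279,1.605).

1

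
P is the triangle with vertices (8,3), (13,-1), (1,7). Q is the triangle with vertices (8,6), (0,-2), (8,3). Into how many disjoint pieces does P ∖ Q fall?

2

P ∖ Q splits into 2 disjoint pieces (area 1.8387, area 1.1636).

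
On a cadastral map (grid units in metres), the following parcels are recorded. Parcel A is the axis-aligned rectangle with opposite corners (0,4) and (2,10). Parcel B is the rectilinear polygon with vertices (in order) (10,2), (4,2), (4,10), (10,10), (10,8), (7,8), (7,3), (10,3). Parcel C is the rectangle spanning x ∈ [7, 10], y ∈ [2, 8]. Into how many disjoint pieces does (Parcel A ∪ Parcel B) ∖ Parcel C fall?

2

(Parcel A ∪ Parcel B) ∖ Parcel C splits into 2 disjoint pieces (area 12, area 30).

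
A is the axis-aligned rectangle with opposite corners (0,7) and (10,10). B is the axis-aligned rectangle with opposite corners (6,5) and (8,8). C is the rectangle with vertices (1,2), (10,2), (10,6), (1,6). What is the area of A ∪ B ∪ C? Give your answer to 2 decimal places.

By inclusion–exclusion:
Individual areas: |A| = 30, |B| = 6, |C| = 36.
|A∩B|: x∈[6,8], y∈[7,8] → 2·1 = 2.
|A∩C| = 0 (no overlap).
|B∩C|: x∈[6,8], y∈[5,6] → 2·1 = 2.
|A∩B∩C| = 0.
|A ∪ B ∪ C| = 72 − 4 + 0 = 68.00.

68.00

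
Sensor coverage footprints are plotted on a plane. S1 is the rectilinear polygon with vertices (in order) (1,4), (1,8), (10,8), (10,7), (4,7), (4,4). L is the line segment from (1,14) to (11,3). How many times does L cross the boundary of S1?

2

The segment meets the boundary at (7.364,7), (6.455,8).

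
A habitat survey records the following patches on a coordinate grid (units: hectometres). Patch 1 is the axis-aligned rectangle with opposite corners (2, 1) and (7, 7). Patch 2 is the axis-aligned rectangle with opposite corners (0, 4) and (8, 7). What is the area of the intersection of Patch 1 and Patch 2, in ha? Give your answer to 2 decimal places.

|Patch 1∩Patch 2|: x∈[2,7], y∈[4,7] → 5·3 = 15.

15.00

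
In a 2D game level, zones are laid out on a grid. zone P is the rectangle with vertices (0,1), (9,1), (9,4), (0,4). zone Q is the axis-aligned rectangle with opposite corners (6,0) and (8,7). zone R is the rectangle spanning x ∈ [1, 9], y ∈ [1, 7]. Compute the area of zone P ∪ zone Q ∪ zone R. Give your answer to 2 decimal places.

53.00

By inclusion–exclusion:
Individual areas: |zone P| = 27, |zone Q| = 14, |zone R| = 48.
|zone P∩zone Q|: x∈[6,8], y∈[1,4] → 2·3 = 6.
|zone P∩zone R|: x∈[1,9], y∈[1,4] → 8·3 = 24.
|zone Q∩zone R|: x∈[6,8], y∈[1,7] → 2·6 = 12.
|zone P∩zone Q∩zone R| = 6.
|zone P ∪ zone Q ∪ zone R| = 89 − 42 + 6 = 53.00.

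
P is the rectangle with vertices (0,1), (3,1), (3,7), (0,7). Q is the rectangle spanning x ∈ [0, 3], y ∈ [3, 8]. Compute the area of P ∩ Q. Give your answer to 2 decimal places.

12.00

|P∩Q|: x∈[0,3], y∈[3,7] → 3·4 = 12.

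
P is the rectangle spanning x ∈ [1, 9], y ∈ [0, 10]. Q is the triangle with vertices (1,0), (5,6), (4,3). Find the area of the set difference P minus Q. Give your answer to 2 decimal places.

77.00

|P| = 80, |P∩Q| = 3.
|P ∖ Q| = |P| − |P∩Q| = 80 − 3 = 77.00.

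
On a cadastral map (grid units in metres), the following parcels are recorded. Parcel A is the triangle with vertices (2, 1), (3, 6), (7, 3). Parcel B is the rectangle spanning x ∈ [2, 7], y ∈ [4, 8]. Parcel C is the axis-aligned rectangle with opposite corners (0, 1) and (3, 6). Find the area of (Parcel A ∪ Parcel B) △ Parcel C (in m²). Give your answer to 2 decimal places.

|Parcel A ∪ Parcel B| = 28.4333.
|(Parcel A ∪ Parcel B) ∩ Parcel C| = 3.9.
|(Parcel A ∪ Parcel B) △ Parcel C| = 28.4333 + 15 − 7.8 = 35.63.

35.63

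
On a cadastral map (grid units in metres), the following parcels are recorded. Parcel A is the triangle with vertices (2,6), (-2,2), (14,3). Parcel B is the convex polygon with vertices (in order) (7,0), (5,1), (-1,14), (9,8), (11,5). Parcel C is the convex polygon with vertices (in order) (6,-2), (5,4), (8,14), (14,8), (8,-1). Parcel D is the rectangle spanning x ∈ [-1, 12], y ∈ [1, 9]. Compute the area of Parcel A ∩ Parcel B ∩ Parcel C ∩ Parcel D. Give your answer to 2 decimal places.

9.34

The intersection is the polygon with vertices (9.158,2.697), (5.258,2.454), (5,4), (5.349,5.163), (10.167,3.958).
By the shoelace formula its area is 9.34.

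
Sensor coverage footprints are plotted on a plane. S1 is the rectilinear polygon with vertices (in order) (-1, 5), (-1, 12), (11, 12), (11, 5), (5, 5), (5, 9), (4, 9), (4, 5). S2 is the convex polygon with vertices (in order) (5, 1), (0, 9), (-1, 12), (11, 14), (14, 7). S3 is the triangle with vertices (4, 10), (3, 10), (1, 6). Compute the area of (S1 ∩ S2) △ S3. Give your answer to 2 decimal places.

67.62

|S1 ∩ S2| = 69.5.
|(S1 ∩ S2) ∩ S3| = 1.9381.
|(S1 ∩ S2) △ S3| = 69.5 + 2 − 3.8763 = 67.62.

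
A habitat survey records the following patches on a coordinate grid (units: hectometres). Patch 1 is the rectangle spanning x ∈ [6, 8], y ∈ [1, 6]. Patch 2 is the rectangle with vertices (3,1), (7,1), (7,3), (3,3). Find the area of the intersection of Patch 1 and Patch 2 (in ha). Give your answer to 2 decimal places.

2.00

|Patch 1∩Patch 2|: x∈[6,7], y∈[1,3] → 1·2 = 2.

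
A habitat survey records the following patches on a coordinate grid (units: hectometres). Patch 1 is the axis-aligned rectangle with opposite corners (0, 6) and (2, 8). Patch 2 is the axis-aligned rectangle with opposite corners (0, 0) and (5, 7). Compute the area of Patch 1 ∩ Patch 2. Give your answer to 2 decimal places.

2.00

|Patch 1∩Patch 2|: x∈[0,2], y∈[6,7] → 2·1 = 2.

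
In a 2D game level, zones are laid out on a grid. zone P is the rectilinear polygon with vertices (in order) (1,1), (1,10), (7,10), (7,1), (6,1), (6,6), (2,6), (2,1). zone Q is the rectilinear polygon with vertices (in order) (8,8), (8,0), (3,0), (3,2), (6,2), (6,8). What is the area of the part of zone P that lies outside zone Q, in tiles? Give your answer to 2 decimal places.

27.00

|zone P| = 34, |zone P∩zone Q| = 7.
|zone P ∖ zone Q| = |zone P| − |zone P∩zone Q| = 34 − 7 = 27.00.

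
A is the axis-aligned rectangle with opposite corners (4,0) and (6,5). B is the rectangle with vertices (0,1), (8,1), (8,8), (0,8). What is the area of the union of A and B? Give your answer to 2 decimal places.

58.00

By inclusion–exclusion:
Individual areas: |A| = 10, |B| = 56.
|A∩B|: x∈[4,6], y∈[1,5] → 2·4 = 8.
|A ∪ B| = 66 − 8 = 58.00.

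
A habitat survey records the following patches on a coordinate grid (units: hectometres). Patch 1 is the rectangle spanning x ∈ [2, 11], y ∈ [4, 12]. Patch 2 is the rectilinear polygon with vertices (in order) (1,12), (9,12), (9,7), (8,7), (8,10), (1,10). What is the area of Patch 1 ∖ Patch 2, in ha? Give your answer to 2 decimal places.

55.00

|Patch 1| = 72, |Patch 1∩Patch 2| = 17.
|Patch 1 ∖ Patch 2| = |Patch 1| − |Patch 1∩Patch 2| = 72 − 17 = 55.00.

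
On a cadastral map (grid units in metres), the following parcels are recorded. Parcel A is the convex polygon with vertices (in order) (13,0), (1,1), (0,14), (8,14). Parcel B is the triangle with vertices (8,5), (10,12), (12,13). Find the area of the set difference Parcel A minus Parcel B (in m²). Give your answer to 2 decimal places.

131.49

|Parcel A| = 133.5, |Parcel A∩Parcel B| = 2.0089.
|Parcel A ∖ Parcel B| = |Parcel A| − |Parcel A∩Parcel B| = 133.5 − 2.0089 = 131.49.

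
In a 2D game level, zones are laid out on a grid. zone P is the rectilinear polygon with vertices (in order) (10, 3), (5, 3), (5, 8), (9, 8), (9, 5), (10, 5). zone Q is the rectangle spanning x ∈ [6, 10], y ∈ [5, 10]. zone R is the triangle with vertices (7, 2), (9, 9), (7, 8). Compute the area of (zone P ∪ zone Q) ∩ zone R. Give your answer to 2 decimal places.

5.86

The region (zone P ∪ zone Q) ∩ zone R is the polygon with vertices (7,3), (7,8), (9,9), (7.286,3).
By the shoelace formula its area is 5.86.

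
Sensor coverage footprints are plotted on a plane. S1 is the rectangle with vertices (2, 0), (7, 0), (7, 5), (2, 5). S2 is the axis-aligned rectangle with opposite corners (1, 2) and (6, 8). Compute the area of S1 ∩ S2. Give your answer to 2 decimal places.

|S1∩S2|: x∈[2,6], y∈[2,5] → 4·3 = 12.

12.00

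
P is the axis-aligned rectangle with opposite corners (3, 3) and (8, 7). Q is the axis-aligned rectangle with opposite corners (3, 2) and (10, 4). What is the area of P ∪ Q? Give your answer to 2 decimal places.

By inclusion–exclusion:
Individual areas: |P| = 20, |Q| = 14.
|P∩Q|: x∈[3,8], y∈[3,4] → 5·1 = 5.
|P ∪ Q| = 34 − 5 = 29.00.

29.00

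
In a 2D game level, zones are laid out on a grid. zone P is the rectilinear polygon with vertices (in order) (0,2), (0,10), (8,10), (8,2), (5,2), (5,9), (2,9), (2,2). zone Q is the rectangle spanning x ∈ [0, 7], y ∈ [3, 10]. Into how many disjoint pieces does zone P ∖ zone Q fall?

2

zone P ∖ zone Q splits into 2 disjoint pieces (area 2, area 10).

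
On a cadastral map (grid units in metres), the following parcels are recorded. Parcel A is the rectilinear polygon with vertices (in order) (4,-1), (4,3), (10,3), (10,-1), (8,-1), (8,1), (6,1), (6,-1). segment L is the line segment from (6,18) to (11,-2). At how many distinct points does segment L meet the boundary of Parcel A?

2

The segment meets the boundary at (10,2), (9.75,3).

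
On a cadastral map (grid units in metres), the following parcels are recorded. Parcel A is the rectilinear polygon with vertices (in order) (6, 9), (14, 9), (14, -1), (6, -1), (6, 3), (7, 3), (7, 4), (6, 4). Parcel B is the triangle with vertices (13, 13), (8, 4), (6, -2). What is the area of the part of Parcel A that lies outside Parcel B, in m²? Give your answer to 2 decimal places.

73.78

|Parcel A| = 79, |Parcel A∩Parcel B| = 5.2222.
|Parcel A ∖ Parcel B| = |Parcel A| − |Parcel A∩Parcel B| = 79 − 5.2222 = 73.78.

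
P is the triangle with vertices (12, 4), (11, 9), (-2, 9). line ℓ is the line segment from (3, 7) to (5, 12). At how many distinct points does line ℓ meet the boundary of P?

The segment meets the boundary at (3.8,9), (3.075,7.188).

2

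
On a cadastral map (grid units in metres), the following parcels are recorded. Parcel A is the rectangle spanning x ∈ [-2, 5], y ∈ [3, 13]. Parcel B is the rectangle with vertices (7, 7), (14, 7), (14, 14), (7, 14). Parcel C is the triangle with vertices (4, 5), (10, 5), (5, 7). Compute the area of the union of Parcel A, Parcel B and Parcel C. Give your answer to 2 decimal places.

By inclusion–exclusion:
Individual areas: |Parcel A| = 70, |Parcel B| = 49, |Parcel C| = 6.
|Parcel A∩Parcel B| = 0 (no overlap).
|Parcel A∩Parcel C| = 1.
|Parcel B∩Parcel C| = 0.
|Parcel A∩Parcel B∩Parcel C| = 0.
|Parcel A ∪ Parcel B ∪ Parcel C| = 125 − 1 + 0 = 124.00.

124.00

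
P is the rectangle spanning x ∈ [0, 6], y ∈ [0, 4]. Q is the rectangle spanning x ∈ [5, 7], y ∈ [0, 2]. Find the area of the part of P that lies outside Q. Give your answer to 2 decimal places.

|P∩Q|: x∈[5,6], y∈[0,2] → 1·2 = 2.
|P| = 24.
|P ∖ Q| = |P| − |P∩Q| = 24 − 2 = 22.00.

22.00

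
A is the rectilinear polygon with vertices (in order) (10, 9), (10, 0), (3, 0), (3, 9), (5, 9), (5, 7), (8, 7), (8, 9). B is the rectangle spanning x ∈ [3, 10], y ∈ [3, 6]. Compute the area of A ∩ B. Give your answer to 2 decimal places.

21.00

The intersection is the polygon with vertices (10,3), (3,3), (3,6), (10,6).
By the shoelace formula its area is 21.00.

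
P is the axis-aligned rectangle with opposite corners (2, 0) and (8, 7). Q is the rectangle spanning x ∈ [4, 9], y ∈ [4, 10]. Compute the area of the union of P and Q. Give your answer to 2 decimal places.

By inclusion–exclusion:
Individual areas: |P| = 42, |Q| = 30.
|P∩Q|: x∈[4,8], y∈[4,7] → 4·3 = 12.
|P ∪ Q| = 72 − 12 = 60.00.

60.00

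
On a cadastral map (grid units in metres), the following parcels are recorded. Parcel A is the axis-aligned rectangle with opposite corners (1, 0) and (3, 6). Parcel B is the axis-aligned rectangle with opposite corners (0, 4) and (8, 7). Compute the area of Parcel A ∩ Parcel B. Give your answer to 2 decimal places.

|Parcel A∩Parcel B|: x∈[1,3], y∈[4,6] → 2·2 = 4.

4.00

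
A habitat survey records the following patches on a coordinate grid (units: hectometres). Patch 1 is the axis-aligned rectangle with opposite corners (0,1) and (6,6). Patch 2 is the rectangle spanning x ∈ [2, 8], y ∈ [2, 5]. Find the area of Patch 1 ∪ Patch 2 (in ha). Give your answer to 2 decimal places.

36.00

By inclusion–exclusion:
Individual areas: |Patch 1| = 30, |Patch 2| = 18.
|Patch 1∩Patch 2|: x∈[2,6], y∈[2,5] → 4·3 = 12.
|Patch 1 ∪ Patch 2| = 48 − 12 = 36.00.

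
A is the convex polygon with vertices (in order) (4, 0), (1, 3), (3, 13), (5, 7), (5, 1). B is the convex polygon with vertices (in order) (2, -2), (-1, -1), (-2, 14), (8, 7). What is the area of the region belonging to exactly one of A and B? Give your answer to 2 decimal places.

63.71

|A| = 31, |B| = 88, |A∩B| = 27.6431.
|A △ B| = |A| + |B| − 2·|A∩B| = 31 + 88 − 55.2861 = 63.71.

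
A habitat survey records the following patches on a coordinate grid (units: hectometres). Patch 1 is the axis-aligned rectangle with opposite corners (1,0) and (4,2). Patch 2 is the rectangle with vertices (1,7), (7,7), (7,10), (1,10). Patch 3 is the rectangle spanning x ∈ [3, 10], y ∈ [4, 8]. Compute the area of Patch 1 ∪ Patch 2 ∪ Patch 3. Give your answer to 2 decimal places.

By inclusion–exclusion:
Individual areas: |Patch 1| = 6, |Patch 2| = 18, |Patch 3| = 28.
|Patch 1∩Patch 2| = 0 (no overlap).
|Patch 1∩Patch 3| = 0 (no overlap).
|Patch 2∩Patch 3|: x∈[3,7], y∈[7,8] → 4·1 = 4.
|Patch 1∩Patch 2∩Patch 3| = 0.
|Patch 1 ∪ Patch 2 ∪ Patch 3| = 52 − 4 + 0 = 48.00.

48.00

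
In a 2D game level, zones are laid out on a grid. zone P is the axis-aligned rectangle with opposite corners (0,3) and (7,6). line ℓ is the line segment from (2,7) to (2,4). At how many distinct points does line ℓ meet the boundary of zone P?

1

The segment meets the boundary at (2,6).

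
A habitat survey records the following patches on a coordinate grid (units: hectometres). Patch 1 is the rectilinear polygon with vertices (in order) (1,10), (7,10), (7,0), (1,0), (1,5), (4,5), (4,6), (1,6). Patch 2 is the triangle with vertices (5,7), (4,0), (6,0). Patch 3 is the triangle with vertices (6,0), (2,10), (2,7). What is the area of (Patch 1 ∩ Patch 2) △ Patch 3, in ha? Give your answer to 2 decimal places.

11.23

|Patch 1 ∩ Patch 2| = 7.
|(Patch 1 ∩ Patch 2) ∩ Patch 3| = 0.8842.
|(Patch 1 ∩ Patch 2) △ Patch 3| = 7 + 6 − 1.7684 = 11.23.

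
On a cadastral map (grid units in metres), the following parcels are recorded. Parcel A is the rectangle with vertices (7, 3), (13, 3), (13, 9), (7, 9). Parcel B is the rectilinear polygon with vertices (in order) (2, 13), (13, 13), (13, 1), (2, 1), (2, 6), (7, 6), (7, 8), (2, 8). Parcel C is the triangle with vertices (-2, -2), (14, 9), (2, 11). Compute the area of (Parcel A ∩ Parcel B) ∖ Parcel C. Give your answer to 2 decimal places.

|Parcel A ∩ Parcel B| = 36.
|(Parcel A ∩ Parcel B) ∩ Parcel C| = 16.5.
|(Parcel A ∩ Parcel B) ∖ Parcel C| = 36 − 16.5 = 19.50.

19.50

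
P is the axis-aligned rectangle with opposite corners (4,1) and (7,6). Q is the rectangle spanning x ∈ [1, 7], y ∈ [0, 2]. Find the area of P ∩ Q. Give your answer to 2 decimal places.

|P∩Q|: x∈[4,7], y∈[1,2] → 3·1 = 3.

3.00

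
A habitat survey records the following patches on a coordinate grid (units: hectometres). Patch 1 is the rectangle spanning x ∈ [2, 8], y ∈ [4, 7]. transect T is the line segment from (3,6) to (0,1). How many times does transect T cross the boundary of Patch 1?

The segment meets the boundary at (2,4.333).

1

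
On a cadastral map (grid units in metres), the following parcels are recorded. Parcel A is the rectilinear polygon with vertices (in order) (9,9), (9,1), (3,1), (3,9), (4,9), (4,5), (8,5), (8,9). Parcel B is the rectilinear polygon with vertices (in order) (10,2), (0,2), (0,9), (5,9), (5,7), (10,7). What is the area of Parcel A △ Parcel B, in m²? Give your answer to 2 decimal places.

|Parcel A| = 32, |Parcel B| = 60, |Parcel A∩Parcel B| = 24.
|Parcel A △ Parcel B| = |Parcel A| + |Parcel B| − 2·|Parcel A∩Parcel B| = 32 + 60 − 48 = 44.00.

44.00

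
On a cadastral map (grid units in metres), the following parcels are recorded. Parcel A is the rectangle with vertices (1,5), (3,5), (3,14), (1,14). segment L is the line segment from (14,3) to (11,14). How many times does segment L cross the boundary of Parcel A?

0

The segment lies entirely outside Parcel A and never meets its boundary.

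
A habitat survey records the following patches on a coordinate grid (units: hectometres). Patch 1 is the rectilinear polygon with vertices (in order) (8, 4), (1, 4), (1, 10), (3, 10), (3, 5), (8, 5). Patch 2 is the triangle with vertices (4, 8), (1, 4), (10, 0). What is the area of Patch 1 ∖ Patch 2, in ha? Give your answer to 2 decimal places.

10.71

|Patch 1| = 17, |Patch 1∩Patch 2| = 6.2917.
|Patch 1 ∖ Patch 2| = |Patch 1| − |Patch 1∩Patch 2| = 17 − 6.2917 = 10.71.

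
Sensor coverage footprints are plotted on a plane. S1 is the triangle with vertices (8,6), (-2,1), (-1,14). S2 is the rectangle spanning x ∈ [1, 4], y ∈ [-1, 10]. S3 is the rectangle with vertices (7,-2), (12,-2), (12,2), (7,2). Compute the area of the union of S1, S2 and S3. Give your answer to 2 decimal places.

By inclusion–exclusion:
Individual areas: |S1| = 62.5, |S2| = 33, |S3| = 20.
|S1∩S2| = 20.1389.
|S1∩S3| = 0.
|S2∩S3| = 0 (no overlap).
|S1∩S2∩S3| = 0.
|S1 ∪ S2 ∪ S3| = 115.5 − 20.1389 + 0 = 95.36.

95.36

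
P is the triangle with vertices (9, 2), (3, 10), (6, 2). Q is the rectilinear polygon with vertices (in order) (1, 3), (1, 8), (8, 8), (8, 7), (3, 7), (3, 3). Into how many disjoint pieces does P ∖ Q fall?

2

P ∖ Q splits into 2 disjoint pieces (area 10.3125, area 0.75).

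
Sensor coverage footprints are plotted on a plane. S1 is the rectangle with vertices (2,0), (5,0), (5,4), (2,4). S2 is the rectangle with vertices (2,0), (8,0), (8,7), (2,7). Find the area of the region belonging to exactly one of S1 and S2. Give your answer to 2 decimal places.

|S1∩S2|: x∈[2,5], y∈[0,4] → 3·4 = 12.
|S1 △ S2| = |S1| + |S2| − 2·|S1∩S2| = 12 + 42 − 24 = 30.00.

30.00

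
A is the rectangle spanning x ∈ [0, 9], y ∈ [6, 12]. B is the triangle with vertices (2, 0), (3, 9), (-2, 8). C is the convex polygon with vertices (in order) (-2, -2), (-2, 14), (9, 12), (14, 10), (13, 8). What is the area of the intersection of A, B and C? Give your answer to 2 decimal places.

7.60

The intersection is the polygon with vertices (0,8.4), (3,9), (2.667,6), (0,6).
By the shoelace formula its area is 7.60.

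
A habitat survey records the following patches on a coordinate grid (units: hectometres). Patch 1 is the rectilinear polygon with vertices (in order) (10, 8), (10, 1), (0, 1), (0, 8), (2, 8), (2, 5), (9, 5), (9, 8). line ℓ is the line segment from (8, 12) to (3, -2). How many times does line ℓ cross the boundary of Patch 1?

The segment meets the boundary at (4.071,1), (5.5,5).

2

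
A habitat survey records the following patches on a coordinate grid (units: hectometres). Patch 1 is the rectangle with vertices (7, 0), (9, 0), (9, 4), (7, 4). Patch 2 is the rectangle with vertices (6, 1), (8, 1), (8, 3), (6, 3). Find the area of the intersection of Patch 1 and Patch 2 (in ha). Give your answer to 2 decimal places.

|Patch 1∩Patch 2|: x∈[7,8], y∈[1,3] → 1·2 = 2.

2.00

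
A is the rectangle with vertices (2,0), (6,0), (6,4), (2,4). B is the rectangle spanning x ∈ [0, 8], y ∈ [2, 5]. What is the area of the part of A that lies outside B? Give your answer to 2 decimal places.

8.00

|A∩B|: x∈[2,6], y∈[2,4] → 4·2 = 8.
|A| = 16.
|A ∖ B| = |A| − |A∩B| = 16 − 8 = 8.00.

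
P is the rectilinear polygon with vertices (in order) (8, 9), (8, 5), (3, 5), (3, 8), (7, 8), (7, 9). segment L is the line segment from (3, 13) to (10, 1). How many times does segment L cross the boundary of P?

2

The segment meets the boundary at (7.667,5), (5.917,8).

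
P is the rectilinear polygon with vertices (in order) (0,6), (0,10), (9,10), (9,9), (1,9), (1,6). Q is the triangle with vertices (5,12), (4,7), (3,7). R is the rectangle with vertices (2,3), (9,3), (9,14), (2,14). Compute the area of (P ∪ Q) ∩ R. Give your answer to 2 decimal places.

9.00

|P ∪ Q| = 14.
|(P ∪ Q) ∩ R| = 9.00.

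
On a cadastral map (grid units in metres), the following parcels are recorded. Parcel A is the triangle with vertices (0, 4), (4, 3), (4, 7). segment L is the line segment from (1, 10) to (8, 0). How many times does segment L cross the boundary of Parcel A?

2

The segment meets the boundary at (4,5.714), (3.41,6.557).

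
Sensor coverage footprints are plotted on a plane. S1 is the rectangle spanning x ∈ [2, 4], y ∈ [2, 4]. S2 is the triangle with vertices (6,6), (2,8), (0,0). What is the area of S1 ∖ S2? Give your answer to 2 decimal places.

|S1| = 4, |S1∩S2| = 2.
|S1 ∖ S2| = |S1| − |S1∩S2| = 4 − 2 = 2.00.

2.00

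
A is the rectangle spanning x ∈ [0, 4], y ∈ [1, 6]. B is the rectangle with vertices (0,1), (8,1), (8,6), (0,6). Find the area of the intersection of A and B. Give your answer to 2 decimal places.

|A∩B|: x∈[0,4], y∈[1,6] → 4·5 = 20.

20.00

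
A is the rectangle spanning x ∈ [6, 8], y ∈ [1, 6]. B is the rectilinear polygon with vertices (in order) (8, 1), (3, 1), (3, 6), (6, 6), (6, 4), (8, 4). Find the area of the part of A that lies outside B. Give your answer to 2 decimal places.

4.00

|A| = 10, |A∩B| = 6.
|A ∖ B| = |A| − |A∩B| = 10 − 6 = 4.00.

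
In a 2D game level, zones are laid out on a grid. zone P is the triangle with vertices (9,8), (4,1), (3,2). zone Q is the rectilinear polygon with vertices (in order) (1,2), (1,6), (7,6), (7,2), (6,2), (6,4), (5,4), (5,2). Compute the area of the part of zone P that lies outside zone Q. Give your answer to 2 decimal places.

|zone P| = 6, |zone P∩zone Q| = 3.4429.
|zone P ∖ zone Q| = |zone P| − |zone P∩zone Q| = 6 − 3.4429 = 2.56.

2.56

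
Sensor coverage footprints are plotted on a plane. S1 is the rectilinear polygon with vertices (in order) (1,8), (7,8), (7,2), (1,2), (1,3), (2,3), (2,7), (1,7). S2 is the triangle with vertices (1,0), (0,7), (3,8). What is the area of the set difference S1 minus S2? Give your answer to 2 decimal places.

|S1| = 32, |S1∩S2| = 2.9583.
|S1 ∖ S2| = |S1| − |S1∩S2| = 32 − 2.9583 = 29.04.

29.04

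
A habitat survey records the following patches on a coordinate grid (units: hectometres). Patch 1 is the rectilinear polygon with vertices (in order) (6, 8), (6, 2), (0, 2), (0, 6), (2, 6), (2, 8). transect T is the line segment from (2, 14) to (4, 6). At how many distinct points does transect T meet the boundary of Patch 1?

1

The segment meets the boundary at (3.5,8).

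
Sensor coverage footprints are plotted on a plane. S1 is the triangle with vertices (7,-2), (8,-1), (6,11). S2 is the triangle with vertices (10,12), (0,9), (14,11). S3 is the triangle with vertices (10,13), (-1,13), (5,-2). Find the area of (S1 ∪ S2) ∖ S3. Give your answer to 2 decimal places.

|S1 ∪ S2| = 17.945.
|(S1 ∪ S2) ∩ S3| = 9.2369.
|(S1 ∪ S2) ∖ S3| = 17.945 − 9.2369 = 8.71.

8.71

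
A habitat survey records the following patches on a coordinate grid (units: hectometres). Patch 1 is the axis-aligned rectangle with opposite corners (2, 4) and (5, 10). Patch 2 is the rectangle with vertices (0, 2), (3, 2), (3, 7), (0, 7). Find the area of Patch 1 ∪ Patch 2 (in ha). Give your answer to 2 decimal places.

30.00

By inclusion–exclusion:
Individual areas: |Patch 1| = 18, |Patch 2| = 15.
|Patch 1∩Patch 2|: x∈[2,3], y∈[4,7] → 1·3 = 3.
|Patch 1 ∪ Patch 2| = 33 − 3 = 30.00.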